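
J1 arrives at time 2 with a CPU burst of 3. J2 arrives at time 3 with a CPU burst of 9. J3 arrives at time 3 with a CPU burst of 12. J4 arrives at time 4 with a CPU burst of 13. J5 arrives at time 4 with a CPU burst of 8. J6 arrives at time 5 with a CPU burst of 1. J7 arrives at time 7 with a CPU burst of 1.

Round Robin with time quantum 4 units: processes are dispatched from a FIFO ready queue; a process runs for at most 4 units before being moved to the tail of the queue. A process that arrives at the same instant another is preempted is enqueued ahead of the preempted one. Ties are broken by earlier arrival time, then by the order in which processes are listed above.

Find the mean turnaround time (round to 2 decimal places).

Schedule: | idle 0-2 | J1 2-5 | J2 5-9 | J3 9-13 | J4 13-17 | J5 17-21 | J6 21-22 | J7 22-23 | J2 23-27 | J3 27-31 | J4 31-35 | J5 35-39 | J2 39-40 | J3 40-44 | J4 44-49 |
Completion: J1=5  J2=40  J3=44  J4=49  J5=39  J6=22  J7=23
Turnaround (C−A): J1=3  J2=37  J3=41  J4=45  J5=35  J6=17  J7=16
Turnaround times: J1=3, J2=37, J3=41, J4=45, J5=35, J6=17, J7=16
Average turnaround = (3+37+41+45+35+17+16) / 7 = 194/7 = 27.71

27.71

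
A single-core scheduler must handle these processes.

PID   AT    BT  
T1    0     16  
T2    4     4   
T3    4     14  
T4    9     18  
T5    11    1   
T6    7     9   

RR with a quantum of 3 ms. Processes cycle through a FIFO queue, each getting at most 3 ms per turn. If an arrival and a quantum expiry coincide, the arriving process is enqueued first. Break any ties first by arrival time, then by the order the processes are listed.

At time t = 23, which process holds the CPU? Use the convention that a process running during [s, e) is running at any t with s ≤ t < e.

T3

Gantt: | T1 0-6 | T2 6-9 | T3 9-12 | T1 12-15 | T6 15-18 | T4 18-21 | T2 21-22 | T5 22-23 | T3 23-26 | T1 26-29 | T6 29-32 | T4 32-35 | T3 35-38 | T1 38-41 | T6 41-44 | T4 44-47 | T3 47-50 | T1 50-51 | T4 51-54 | T3 54-56 | T4 56-62 |
Completion: T1=51  T2=22  T3=56  T4=62  T5=23  T6=44
Turnaround (C−A): T1=51  T2=18  T3=52  T4=53  T5=12  T6=37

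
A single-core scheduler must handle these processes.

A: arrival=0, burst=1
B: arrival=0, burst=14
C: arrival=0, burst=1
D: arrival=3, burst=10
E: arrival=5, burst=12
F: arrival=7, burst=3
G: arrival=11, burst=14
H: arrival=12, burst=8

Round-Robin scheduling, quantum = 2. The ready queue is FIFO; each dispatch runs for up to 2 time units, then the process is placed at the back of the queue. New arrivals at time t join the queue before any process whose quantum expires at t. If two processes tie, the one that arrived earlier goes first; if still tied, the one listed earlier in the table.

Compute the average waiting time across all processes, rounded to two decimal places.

25.25

Timeline: | A 0-1 | B 1-3 | C 3-4 | D 4-6 | B 6-8 | E 8-10 | D 10-12 | F 12-14 | B 14-16 | E 16-18 | G 18-20 | H 20-22 | D 22-24 | F 24-25 | B 25-27 | E 27-29 | G 29-31 | H 31-33 | D 33-35 | B 35-37 | E 37-39 | G 39-41 | H 41-43 | D 43-45 | B 45-47 | E 47-49 | G 49-51 | H 51-53 | B 53-55 | E 55-57 | G 57-63 |
Completion: A=1  B=55  C=4  D=45  E=57  F=25  G=63  H=53
Waiting times: A=0, B=41, C=3, D=32, E=40, F=15, G=38, H=33
Average waiting = (0+41+3+32+40+15+38+33) / 8 = 202/8 = 25.25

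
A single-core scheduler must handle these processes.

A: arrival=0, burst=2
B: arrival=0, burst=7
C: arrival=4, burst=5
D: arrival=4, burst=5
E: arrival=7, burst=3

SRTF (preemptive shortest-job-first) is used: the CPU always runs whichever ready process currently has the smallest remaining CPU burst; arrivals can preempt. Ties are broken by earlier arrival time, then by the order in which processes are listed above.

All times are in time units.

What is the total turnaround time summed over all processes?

Gantt: | A 0-2 | B 2-9 | E 9-12 | C 12-17 | D 17-22 |
Completion: A=2  B=9  C=17  D=22  E=12
Turnaround = completion − arrival: A=2, B=9, C=13, D=18, E=5
Total turnaround = 2 + 9 + 13 + 18 + 5 = 47

47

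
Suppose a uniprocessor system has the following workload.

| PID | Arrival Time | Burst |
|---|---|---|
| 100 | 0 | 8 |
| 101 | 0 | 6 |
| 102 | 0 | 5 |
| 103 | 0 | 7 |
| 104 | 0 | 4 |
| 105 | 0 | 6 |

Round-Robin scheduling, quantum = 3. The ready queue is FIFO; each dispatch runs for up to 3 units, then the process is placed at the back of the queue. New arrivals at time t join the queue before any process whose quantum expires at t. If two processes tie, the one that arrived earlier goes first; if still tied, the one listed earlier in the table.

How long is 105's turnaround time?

Gantt: | 100 0-3 | 101 3-6 | 102 6-9 | 103 9-12 | 104 12-15 | 105 15-18 | 100 18-21 | 101 21-24 | 102 24-26 | 103 26-29 | 104 29-30 | 105 30-33 | 100 33-35 | 103 35-36 |
Completion: 100=35  101=24  102=26  103=36  104=30  105=33
Turnaround (C−A): 100=35  101=24  102=26  103=36  104=30  105=33
Turnaround(105) = completion − arrival = 33 − 0 = 33

33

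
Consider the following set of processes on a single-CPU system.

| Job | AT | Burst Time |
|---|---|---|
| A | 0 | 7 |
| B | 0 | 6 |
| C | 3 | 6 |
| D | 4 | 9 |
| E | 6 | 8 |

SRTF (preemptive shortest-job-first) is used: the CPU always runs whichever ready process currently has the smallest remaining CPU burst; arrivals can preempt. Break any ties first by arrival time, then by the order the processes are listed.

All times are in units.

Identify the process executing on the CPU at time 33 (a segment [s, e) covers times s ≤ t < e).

D

Timeline: | B 0-6 | C 6-12 | A 12-19 | E 19-27 | D 27-36 |
Completion: A=19  B=6  C=12  D=36  E=27
Turnaround (C−A): A=19  B=6  C=9  D=32  E=21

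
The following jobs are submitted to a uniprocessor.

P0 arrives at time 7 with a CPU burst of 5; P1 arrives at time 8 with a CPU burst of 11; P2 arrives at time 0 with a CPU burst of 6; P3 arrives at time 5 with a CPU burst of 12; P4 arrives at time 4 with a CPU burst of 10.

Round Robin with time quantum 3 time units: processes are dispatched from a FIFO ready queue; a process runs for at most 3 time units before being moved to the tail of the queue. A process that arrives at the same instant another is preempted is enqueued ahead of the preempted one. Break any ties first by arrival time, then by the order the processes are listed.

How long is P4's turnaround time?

35

Schedule: | P2 0-6 | P4 6-9 | P3 9-12 | P0 12-15 | P1 15-18 | P4 18-21 | P3 21-24 | P0 24-26 | P1 26-29 | P4 29-32 | P3 32-35 | P1 35-38 | P4 38-39 | P3 39-42 | P1 42-44 |
Completion: P0=26  P1=44  P2=6  P3=42  P4=39
Turnaround(P4) = completion − arrival = 39 − 4 = 35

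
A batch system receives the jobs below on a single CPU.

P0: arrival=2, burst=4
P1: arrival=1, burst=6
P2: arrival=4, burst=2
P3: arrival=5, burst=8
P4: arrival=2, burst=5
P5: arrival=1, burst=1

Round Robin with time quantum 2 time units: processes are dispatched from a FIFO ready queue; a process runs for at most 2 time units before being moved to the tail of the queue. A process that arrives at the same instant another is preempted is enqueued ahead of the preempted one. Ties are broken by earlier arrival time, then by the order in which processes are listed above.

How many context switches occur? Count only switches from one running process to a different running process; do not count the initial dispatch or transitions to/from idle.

12

Timeline: | idle 0-1 | P1 1-3 | P5 3-4 | P0 4-6 | P4 6-8 | P1 8-10 | P2 10-12 | P3 12-14 | P0 14-16 | P4 16-18 | P1 18-20 | P3 20-22 | P4 22-23 | P3 23-27 |
Completion: P0=16  P1=20  P2=12  P3=27  P4=23  P5=4
Turnaround (C−A): P0=14  P1=19  P2=8  P3=22  P4=21  P5=3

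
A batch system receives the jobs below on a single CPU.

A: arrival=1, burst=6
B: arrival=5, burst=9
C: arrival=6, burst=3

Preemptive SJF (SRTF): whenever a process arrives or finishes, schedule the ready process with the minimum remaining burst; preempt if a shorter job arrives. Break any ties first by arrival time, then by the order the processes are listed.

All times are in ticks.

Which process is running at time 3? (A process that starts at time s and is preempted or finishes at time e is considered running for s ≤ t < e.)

A

Gantt: | idle 0-1 | A 1-7 | C 7-10 | B 10-19 |
Completion: A=7  B=19  C=10
Turnaround (C−A): A=6  B=14  C=4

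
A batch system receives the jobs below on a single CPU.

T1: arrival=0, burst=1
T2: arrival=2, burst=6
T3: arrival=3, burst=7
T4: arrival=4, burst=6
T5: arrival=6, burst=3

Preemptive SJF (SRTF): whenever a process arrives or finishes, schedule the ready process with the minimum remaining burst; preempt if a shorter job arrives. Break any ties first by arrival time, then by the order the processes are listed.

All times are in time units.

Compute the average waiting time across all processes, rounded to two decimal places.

Timeline: | T1 0-1 | idle 1-2 | T2 2-8 | T5 8-11 | T4 11-17 | T3 17-24 |
Completion: T1=1  T2=8  T3=24  T4=17  T5=11
Turnaround (C−A): T1=1  T2=6  T3=21  T4=13  T5=5
Waiting times: T1=0, T2=0, T3=14, T4=7, T5=2
Average waiting = (0+0+14+7+2) / 5 = 23/5 = 4.60

4.60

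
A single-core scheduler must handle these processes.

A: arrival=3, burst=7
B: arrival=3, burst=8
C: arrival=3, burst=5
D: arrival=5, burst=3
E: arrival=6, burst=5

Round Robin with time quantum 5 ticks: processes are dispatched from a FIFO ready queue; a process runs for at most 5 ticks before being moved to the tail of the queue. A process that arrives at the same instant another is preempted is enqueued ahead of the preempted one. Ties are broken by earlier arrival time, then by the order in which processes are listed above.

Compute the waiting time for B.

Schedule: | idle 0-3 | A 3-8 | B 8-13 | C 13-18 | D 18-21 | E 21-26 | A 26-28 | B 28-31 |
Completion: A=28  B=31  C=18  D=21  E=26
Waiting(B) = turnaround − burst = 28 − 8 = 20

20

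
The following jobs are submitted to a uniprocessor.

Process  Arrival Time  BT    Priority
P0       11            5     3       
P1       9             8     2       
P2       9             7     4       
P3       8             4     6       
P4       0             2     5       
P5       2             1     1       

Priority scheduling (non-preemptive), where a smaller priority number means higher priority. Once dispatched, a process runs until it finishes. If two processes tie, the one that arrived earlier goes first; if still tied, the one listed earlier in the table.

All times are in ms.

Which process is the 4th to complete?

P1

Timeline: | P4 0-2 | P5 2-3 | idle 3-8 | P3 8-12 | P1 12-20 | P0 20-25 | P2 25-32 |
Completion: P0=25  P1=20  P2=32  P3=12  P4=2  P5=3
Finish order: P4 → P5 → P3 → P1 → P0 → P2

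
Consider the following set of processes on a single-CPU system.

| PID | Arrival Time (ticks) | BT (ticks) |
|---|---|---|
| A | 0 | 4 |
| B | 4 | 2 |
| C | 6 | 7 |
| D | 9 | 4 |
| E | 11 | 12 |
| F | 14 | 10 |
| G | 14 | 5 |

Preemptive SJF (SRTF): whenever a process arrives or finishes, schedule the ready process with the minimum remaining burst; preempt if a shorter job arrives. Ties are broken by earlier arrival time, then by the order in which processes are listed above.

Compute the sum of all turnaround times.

Timeline: | A 0-4 | B 4-6 | C 6-13 | D 13-17 | G 17-22 | F 22-32 | E 32-44 |
Completion: A=4  B=6  C=13  D=17  E=44  F=32  G=22
Turnaround = completion − arrival: A=4, B=2, C=7, D=8, E=33, F=18, G=8
Total turnaround = 4 + 2 + 7 + 8 + 33 + 18 + 8 = 80

80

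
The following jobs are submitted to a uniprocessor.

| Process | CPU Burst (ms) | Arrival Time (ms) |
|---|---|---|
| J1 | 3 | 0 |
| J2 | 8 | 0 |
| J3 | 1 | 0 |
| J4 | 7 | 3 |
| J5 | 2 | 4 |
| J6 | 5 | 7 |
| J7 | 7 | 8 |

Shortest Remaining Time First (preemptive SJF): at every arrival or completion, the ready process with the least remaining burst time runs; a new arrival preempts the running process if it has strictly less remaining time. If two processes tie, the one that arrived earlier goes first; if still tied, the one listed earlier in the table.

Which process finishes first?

Timeline: | J3 0-1 | J1 1-4 | J5 4-6 | J4 6-7 | J6 7-12 | J4 12-18 | J7 18-25 | J2 25-33 |
Completion: J1=4  J2=33  J3=1  J4=18  J5=6  J6=12  J7=25
Turnaround (C−A): J1=4  J2=33  J3=1  J4=15  J5=2  J6=5  J7=17
Finish order: J3 → J1 → J5 → J6 → J4 → J7 → J2

J3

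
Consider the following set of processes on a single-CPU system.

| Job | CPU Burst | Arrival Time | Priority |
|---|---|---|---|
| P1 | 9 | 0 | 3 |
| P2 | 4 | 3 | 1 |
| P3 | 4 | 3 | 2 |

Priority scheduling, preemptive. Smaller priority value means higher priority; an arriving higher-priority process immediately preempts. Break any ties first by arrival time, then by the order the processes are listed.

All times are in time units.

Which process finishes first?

Gantt: | P1 0-3 | P2 3-7 | P3 7-11 | P1 11-17 |
Completion: P1=17  P2=7  P3=11
Finish order: P2 → P3 → P1

P2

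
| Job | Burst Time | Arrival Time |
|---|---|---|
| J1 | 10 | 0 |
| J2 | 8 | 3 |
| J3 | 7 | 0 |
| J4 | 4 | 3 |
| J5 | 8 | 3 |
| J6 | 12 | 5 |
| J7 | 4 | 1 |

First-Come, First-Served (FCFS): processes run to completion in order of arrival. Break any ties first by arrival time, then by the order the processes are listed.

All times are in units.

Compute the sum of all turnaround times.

189

Gantt: | J1 0-10 | J3 10-17 | J7 17-21 | J2 21-29 | J4 29-33 | J5 33-41 | J6 41-53 |
Completion: J1=10  J2=29  J3=17  J4=33  J5=41  J6=53  J7=21
Turnaround = completion − arrival: J1=10, J2=26, J3=17, J4=30, J5=38, J6=48, J7=20
Total turnaround = 10 + 26 + 17 + 30 + 38 + 48 + 20 = 189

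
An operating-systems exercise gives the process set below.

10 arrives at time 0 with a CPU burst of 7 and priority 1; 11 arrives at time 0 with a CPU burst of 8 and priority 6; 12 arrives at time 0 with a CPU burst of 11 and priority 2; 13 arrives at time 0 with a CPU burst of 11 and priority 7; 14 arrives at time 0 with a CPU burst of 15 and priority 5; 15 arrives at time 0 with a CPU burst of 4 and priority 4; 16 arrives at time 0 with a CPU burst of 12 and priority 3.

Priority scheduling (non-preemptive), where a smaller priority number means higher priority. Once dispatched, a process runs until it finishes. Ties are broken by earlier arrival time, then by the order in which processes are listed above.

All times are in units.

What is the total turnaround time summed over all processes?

Schedule: | 10 0-7 | 12 7-18 | 16 18-30 | 15 30-34 | 14 34-49 | 11 49-57 | 13 57-68 |
Completion: 10=7  11=57  12=18  13=68  14=49  15=34  16=30
Turnaround (C−A): 10=7  11=57  12=18  13=68  14=49  15=34  16=30
Turnaround = completion − arrival: 10=7, 11=57, 12=18, 13=68, 14=49, 15=34, 16=30
Total turnaround = 7 + 57 + 18 + 68 + 49 + 34 + 30 = 263

263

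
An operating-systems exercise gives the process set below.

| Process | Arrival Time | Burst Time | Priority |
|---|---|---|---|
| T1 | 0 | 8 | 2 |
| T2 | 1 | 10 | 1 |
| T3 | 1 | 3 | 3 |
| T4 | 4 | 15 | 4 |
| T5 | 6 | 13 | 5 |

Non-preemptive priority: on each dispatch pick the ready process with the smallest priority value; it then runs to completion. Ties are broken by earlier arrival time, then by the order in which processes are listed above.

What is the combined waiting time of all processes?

71

Timeline: | T1 0-8 | T2 8-18 | T3 18-21 | T4 21-36 | T5 36-49 |
Completion: T1=8  T2=18  T3=21  T4=36  T5=49
Turnaround (C−A): T1=8  T2=17  T3=20  T4=32  T5=43
Waiting = turnaround − burst: T1=0, T2=7, T3=17, T4=17, T5=30
Total waiting = 0 + 7 + 17 + 17 + 30 = 71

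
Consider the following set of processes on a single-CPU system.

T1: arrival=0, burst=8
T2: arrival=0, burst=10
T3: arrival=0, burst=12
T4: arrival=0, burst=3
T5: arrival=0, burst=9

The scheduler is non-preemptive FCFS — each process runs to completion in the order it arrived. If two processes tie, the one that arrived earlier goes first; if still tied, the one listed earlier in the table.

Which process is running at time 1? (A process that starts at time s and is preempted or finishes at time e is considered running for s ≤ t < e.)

Gantt: | T1 0-8 | T2 8-18 | T3 18-30 | T4 30-33 | T5 33-42 |
Completion: T1=8  T2=18  T3=30  T4=33  T5=42

T1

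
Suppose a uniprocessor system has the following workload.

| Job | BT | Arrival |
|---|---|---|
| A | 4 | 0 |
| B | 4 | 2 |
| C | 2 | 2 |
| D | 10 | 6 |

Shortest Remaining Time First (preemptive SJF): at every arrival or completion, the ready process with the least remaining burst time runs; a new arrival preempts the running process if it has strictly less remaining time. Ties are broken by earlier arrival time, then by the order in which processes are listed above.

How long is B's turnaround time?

8

Timeline: | A 0-4 | C 4-6 | B 6-10 | D 10-20 |
Completion: A=4  B=10  C=6  D=20
Turnaround(B) = completion − arrival = 10 − 2 = 8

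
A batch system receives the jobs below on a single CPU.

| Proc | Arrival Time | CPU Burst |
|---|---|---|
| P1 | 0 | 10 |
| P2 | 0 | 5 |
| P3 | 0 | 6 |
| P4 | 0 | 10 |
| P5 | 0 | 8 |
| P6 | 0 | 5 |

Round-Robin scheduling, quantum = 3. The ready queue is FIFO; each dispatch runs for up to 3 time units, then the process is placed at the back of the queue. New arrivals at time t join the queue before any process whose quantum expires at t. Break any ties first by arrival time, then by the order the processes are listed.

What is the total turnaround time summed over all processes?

Schedule: | P1 0-3 | P2 3-6 | P3 6-9 | P4 9-12 | P5 12-15 | P6 15-18 | P1 18-21 | P2 21-23 | P3 23-26 | P4 26-29 | P5 29-32 | P6 32-34 | P1 34-37 | P4 37-40 | P5 40-42 | P1 42-43 | P4 43-44 |
Completion: P1=43  P2=23  P3=26  P4=44  P5=42  P6=34
Turnaround = completion − arrival: P1=43, P2=23, P3=26, P4=44, P5=42, P6=34
Total turnaround = 43 + 23 + 26 + 44 + 42 + 34 = 212

212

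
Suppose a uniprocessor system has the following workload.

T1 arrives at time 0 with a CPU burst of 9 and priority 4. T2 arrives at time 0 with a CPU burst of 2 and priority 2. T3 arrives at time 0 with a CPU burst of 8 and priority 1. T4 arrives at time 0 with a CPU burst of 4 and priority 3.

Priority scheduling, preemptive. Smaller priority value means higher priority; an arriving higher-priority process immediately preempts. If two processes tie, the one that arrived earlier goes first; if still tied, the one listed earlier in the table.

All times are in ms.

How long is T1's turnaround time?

Gantt: | T3 0-8 | T2 8-10 | T4 10-14 | T1 14-23 |
Completion: T1=23  T2=10  T3=8  T4=14
Turnaround(T1) = completion − arrival = 23 − 0 = 23

23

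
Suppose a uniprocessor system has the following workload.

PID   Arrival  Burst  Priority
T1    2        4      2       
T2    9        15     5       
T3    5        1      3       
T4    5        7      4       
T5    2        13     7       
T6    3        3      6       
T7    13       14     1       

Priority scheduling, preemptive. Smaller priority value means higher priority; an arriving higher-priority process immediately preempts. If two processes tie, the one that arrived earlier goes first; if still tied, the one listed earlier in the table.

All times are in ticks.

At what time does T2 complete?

43

Schedule: | idle 0-2 | T1 2-6 | T3 6-7 | T4 7-13 | T7 13-27 | T4 27-28 | T2 28-43 | T6 43-46 | T5 46-59 |
Completion: T1=6  T2=43  T3=7  T4=28  T5=59  T6=46  T7=27
Turnaround (C−A): T1=4  T2=34  T3=2  T4=23  T5=57  T6=43  T7=14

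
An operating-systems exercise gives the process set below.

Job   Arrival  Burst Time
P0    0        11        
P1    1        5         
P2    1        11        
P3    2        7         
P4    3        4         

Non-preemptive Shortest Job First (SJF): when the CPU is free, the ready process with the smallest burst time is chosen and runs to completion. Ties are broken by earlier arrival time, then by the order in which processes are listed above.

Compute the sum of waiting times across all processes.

Schedule: | P0 0-11 | P4 11-15 | P1 15-20 | P3 20-27 | P2 27-38 |
Completion: P0=11  P1=20  P2=38  P3=27  P4=15
Waiting = turnaround − burst: P0=0, P1=14, P2=26, P3=18, P4=8
Total waiting = 0 + 14 + 26 + 18 + 8 = 66

66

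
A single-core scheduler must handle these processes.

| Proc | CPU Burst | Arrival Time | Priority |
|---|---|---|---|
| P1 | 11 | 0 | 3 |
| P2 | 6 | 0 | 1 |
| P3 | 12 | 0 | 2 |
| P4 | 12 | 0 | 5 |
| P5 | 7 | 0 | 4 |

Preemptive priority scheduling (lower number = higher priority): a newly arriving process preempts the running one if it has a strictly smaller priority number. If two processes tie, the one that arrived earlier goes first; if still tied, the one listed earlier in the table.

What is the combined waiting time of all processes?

89

Timeline: | P2 0-6 | P3 6-18 | P1 18-29 | P5 29-36 | P4 36-48 |
Completion: P1=29  P2=6  P3=18  P4=48  P5=36
Waiting = turnaround − burst: P1=18, P2=0, P3=6, P4=36, P5=29
Total waiting = 18 + 0 + 6 + 36 + 29 = 89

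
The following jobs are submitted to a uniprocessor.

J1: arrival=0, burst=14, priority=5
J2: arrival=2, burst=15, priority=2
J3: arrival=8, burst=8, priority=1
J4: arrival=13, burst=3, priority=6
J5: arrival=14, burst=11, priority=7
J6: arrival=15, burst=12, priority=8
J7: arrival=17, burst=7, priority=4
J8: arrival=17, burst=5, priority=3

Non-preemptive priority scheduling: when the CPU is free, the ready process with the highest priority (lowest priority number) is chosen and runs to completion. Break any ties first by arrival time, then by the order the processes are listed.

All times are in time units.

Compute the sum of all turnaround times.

268

Schedule: | J1 0-14 | J3 14-22 | J2 22-37 | J8 37-42 | J7 42-49 | J4 49-52 | J5 52-63 | J6 63-75 |
Completion: J1=14  J2=37  J3=22  J4=52  J5=63  J6=75  J7=49  J8=42
Turnaround (C−A): J1=14  J2=35  J3=14  J4=39  J5=49  J6=60  J7=32  J8=25
Turnaround = completion − arrival: J1=14, J2=35, J3=14, J4=39, J5=49, J6=60, J7=32, J8=25
Total turnaround = 14 + 35 + 14 + 39 + 49 + 60 + 32 + 25 = 268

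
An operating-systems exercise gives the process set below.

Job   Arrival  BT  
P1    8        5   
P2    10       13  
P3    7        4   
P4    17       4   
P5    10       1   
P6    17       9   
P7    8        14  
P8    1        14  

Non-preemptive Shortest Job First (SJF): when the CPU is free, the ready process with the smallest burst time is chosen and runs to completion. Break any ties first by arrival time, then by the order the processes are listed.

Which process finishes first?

P8

Timeline: | idle 0-1 | P8 1-15 | P5 15-16 | P3 16-20 | P4 20-24 | P1 24-29 | P6 29-38 | P2 38-51 | P7 51-65 |
Completion: P1=29  P2=51  P3=20  P4=24  P5=16  P6=38  P7=65  P8=15
Finish order: P8 → P5 → P3 → P4 → P1 → P6 → P2 → P7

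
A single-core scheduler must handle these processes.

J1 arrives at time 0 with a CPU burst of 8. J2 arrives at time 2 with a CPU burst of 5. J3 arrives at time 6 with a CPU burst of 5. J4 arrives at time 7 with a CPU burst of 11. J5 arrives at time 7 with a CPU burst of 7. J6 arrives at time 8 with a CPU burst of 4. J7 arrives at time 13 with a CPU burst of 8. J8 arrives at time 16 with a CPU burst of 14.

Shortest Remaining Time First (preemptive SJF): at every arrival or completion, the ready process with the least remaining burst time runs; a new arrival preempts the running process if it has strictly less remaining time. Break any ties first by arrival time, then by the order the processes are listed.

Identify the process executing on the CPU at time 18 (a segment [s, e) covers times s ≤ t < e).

J1

Timeline: | J1 0-2 | J2 2-7 | J3 7-12 | J6 12-16 | J1 16-22 | J5 22-29 | J7 29-37 | J4 37-48 | J8 48-62 |
Completion: J1=22  J2=7  J3=12  J4=48  J5=29  J6=16  J7=37  J8=62
Turnaround (C−A): J1=22  J2=5  J3=6  J4=41  J5=22  J6=8  J7=24  J8=46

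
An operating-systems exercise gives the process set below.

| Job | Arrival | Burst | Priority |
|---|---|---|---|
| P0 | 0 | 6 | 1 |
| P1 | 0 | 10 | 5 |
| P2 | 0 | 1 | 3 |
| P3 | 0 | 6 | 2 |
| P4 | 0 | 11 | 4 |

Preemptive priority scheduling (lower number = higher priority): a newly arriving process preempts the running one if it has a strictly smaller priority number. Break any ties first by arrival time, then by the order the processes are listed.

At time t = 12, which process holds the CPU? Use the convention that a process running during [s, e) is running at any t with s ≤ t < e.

Schedule: | P0 0-6 | P3 6-12 | P2 12-13 | P4 13-24 | P1 24-34 |
Completion: P0=6  P1=34  P2=13  P3=12  P4=24

P2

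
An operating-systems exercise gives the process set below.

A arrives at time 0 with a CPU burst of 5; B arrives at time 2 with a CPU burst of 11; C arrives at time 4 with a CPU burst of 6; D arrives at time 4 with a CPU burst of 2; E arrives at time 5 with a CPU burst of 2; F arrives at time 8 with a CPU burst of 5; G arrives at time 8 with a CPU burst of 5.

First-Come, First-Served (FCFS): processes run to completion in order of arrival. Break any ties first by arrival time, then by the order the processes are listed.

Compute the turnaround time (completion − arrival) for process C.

Timeline: | A 0-5 | B 5-16 | C 16-22 | D 22-24 | E 24-26 | F 26-31 | G 31-36 |
Completion: A=5  B=16  C=22  D=24  E=26  F=31  G=36
Turnaround(C) = completion − arrival = 22 − 4 = 18

18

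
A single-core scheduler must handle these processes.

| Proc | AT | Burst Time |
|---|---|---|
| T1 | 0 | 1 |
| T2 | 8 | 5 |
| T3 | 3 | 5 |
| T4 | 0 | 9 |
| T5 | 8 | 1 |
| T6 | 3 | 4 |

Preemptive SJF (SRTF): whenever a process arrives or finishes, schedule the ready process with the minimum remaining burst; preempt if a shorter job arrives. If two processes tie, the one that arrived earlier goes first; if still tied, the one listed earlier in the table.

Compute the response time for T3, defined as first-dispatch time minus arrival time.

Gantt: | T1 0-1 | T4 1-3 | T6 3-7 | T3 7-8 | T5 8-9 | T3 9-13 | T2 13-18 | T4 18-25 |
Completion: T1=1  T2=18  T3=13  T4=25  T5=9  T6=7
Turnaround (C−A): T1=1  T2=10  T3=10  T4=25  T5=1  T6=4
Response(T3) = first start − arrival = 7 − 3 = 4

4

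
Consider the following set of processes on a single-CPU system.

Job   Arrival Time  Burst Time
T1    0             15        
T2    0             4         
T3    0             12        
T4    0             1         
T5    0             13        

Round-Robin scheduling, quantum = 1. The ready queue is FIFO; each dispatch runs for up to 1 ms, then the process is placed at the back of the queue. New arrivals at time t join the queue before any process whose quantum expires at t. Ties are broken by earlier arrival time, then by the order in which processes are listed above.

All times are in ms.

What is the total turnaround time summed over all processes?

147

Gantt: | T1 0-1 | T2 1-2 | T3 2-3 | T4 3-4 | T5 4-5 | T1 5-6 | T2 6-7 | T3 7-8 | T5 8-9 | T1 9-10 | T2 10-11 | T3 11-12 | T5 12-13 | T1 13-14 | T2 14-15 | T3 15-16 | T5 16-17 | T1 17-18 | T3 18-19 | T5 19-20 | T1 20-21 | T3 21-22 | T5 22-23 | T1 23-24 | T3 24-25 | T5 25-26 | T1 26-27 | T3 27-28 | T5 28-29 | T1 29-30 | T3 30-31 | T5 31-32 | T1 32-33 | T3 33-34 | T5 34-35 | T1 35-36 | T3 36-37 | T5 37-38 | T1 38-39 | T3 39-40 | T5 40-41 | T1 41-42 | T5 42-43 | T1 43-45 |
Completion: T1=45  T2=15  T3=40  T4=4  T5=43
Turnaround (C−A): T1=45  T2=15  T3=40  T4=4  T5=43
Turnaround = completion − arrival: T1=45, T2=15, T3=40, T4=4, T5=43
Total turnaround = 45 + 15 + 40 + 4 + 43 = 147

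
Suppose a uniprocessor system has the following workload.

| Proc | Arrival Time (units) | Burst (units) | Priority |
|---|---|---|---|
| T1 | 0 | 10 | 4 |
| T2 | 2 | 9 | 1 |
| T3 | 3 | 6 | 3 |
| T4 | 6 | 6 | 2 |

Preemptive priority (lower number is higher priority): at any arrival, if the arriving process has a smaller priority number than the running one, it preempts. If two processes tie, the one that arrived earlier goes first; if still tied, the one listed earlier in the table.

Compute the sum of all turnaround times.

Gantt: | T1 0-2 | T2 2-11 | T4 11-17 | T3 17-23 | T1 23-31 |
Completion: T1=31  T2=11  T3=23  T4=17
Turnaround = completion − arrival: T1=31, T2=9, T3=20, T4=11
Total turnaround = 31 + 9 + 20 + 11 = 71

71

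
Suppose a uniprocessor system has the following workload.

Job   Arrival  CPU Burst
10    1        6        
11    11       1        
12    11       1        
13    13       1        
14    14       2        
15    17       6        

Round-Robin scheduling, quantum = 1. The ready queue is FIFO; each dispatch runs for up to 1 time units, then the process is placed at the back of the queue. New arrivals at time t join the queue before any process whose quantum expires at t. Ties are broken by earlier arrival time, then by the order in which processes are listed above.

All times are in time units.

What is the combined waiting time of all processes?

Timeline: | idle 0-1 | 10 1-7 | idle 7-11 | 11 11-12 | 12 12-13 | 13 13-14 | 14 14-16 | idle 16-17 | 15 17-23 |
Completion: 10=7  11=12  12=13  13=14  14=16  15=23
Turnaround (C−A): 10=6  11=1  12=2  13=1  14=2  15=6
Waiting = turnaround − burst: 10=0, 11=0, 12=1, 13=0, 14=0, 15=0
Total waiting = 0 + 0 + 1 + 0 + 0 + 0 = 1

1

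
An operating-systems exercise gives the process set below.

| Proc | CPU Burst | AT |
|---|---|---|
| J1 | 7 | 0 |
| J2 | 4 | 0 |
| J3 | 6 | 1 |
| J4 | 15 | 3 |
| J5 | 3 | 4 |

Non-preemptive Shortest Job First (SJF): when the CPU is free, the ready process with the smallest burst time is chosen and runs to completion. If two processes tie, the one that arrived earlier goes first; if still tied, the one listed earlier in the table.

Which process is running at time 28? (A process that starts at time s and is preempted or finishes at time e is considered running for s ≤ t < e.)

J4

Gantt: | J2 0-4 | J5 4-7 | J3 7-13 | J1 13-20 | J4 20-35 |
Completion: J1=20  J2=4  J3=13  J4=35  J5=7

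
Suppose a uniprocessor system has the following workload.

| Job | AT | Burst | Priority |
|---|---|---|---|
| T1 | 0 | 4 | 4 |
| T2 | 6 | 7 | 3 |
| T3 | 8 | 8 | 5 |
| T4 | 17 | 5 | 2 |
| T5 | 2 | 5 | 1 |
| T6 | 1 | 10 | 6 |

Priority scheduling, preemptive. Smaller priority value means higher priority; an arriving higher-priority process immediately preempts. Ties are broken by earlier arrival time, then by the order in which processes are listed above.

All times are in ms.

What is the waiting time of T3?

13

Timeline: | T1 0-2 | T5 2-7 | T2 7-14 | T1 14-16 | T3 16-17 | T4 17-22 | T3 22-29 | T6 29-39 |
Completion: T1=16  T2=14  T3=29  T4=22  T5=7  T6=39
Waiting(T3) = turnaround − burst = 21 − 8 = 13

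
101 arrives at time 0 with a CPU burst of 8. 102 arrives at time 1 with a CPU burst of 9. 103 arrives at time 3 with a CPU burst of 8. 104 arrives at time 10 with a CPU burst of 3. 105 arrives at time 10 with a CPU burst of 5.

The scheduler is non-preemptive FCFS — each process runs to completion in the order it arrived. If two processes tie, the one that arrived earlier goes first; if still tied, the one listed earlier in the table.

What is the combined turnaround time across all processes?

87

Schedule: | 101 0-8 | 102 8-17 | 103 17-25 | 104 25-28 | 105 28-33 |
Completion: 101=8  102=17  103=25  104=28  105=33
Turnaround (C−A): 101=8  102=16  103=22  104=18  105=23
Turnaround = completion − arrival: 101=8, 102=16, 103=22, 104=18, 105=23
Total turnaround = 8 + 16 + 22 + 18 + 23 = 87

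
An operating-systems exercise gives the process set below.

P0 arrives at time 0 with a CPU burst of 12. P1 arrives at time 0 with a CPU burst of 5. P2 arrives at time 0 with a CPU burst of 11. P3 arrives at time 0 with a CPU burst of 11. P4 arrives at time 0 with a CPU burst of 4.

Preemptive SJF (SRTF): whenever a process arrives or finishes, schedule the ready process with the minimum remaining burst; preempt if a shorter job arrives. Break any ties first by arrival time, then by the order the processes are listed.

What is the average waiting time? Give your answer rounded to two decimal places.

Gantt: | P4 0-4 | P1 4-9 | P2 9-20 | P3 20-31 | P0 31-43 |
Completion: P0=43  P1=9  P2=20  P3=31  P4=4
Waiting times: P0=31, P1=4, P2=9, P3=20, P4=0
Average waiting = (31+4+9+20+0) / 5 = 64/5 = 12.80

12.80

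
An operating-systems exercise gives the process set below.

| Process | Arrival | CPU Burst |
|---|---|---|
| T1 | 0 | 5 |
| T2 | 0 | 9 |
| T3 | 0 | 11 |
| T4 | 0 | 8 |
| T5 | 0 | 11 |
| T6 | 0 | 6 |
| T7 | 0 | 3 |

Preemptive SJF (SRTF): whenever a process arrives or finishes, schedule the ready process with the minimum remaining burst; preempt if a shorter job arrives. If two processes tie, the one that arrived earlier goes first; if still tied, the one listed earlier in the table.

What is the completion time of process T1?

8

Schedule: | T7 0-3 | T1 3-8 | T6 8-14 | T4 14-22 | T2 22-31 | T3 31-42 | T5 42-53 |
Completion: T1=8  T2=31  T3=42  T4=22  T5=53  T6=14  T7=3
Turnaround (C−A): T1=8  T2=31  T3=42  T4=22  T5=53  T6=14  T7=3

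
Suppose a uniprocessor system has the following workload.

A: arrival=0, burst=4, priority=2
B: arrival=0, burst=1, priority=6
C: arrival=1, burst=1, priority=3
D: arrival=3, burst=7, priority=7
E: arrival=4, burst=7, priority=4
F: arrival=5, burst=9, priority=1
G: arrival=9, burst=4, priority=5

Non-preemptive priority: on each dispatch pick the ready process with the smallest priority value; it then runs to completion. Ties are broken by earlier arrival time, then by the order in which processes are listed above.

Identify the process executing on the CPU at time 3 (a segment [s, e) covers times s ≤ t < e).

A

Gantt: | A 0-4 | C 4-5 | F 5-14 | E 14-21 | G 21-25 | B 25-26 | D 26-33 |
Completion: A=4  B=26  C=5  D=33  E=21  F=14  G=25
Turnaround (C−A): A=4  B=26  C=4  D=30  E=17  F=9  G=16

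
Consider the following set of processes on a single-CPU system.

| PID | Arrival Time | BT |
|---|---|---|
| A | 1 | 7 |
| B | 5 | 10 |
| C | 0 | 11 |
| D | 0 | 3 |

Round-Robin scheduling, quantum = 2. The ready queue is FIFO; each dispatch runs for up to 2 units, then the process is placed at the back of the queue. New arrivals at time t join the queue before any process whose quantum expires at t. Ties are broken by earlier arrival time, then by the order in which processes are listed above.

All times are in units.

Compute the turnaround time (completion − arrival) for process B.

Schedule: | C 0-2 | D 2-4 | A 4-6 | C 6-8 | D 8-9 | B 9-11 | A 11-13 | C 13-15 | B 15-17 | A 17-19 | C 19-21 | B 21-23 | A 23-24 | C 24-26 | B 26-28 | C 28-29 | B 29-31 |
Completion: A=24  B=31  C=29  D=9
Turnaround (C−A): A=23  B=26  C=29  D=9
Turnaround(B) = completion − arrival = 31 − 5 = 26

26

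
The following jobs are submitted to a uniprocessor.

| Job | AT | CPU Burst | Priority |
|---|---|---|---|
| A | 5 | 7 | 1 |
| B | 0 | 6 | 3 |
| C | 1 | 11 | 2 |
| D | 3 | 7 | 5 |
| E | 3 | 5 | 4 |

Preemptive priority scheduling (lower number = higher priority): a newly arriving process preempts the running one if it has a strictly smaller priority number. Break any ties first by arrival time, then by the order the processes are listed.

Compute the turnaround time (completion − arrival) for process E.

26

Schedule: | B 0-1 | C 1-5 | A 5-12 | C 12-19 | B 19-24 | E 24-29 | D 29-36 |
Completion: A=12  B=24  C=19  D=36  E=29
Turnaround(E) = completion − arrival = 29 − 3 = 26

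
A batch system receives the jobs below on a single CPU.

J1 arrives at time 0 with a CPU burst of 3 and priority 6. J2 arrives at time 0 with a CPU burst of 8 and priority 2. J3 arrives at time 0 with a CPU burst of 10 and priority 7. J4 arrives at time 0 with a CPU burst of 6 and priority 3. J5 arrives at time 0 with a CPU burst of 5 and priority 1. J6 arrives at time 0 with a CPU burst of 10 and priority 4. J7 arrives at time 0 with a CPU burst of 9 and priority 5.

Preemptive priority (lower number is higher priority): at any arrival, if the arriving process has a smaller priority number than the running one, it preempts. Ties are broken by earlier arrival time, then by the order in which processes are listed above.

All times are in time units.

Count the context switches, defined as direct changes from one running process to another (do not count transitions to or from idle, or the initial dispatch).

Gantt: | J5 0-5 | J2 5-13 | J4 13-19 | J6 19-29 | J7 29-38 | J1 38-41 | J3 41-51 |
Completion: J1=41  J2=13  J3=51  J4=19  J5=5  J6=29  J7=38

6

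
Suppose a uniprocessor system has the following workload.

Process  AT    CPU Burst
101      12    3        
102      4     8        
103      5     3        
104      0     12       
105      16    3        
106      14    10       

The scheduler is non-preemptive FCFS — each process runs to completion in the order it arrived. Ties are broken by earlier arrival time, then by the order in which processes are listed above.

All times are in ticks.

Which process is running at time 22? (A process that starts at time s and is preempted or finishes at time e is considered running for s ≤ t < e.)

Schedule: | 104 0-12 | 102 12-20 | 103 20-23 | 101 23-26 | 106 26-36 | 105 36-39 |
Completion: 101=26  102=20  103=23  104=12  105=39  106=36
Turnaround (C−A): 101=14  102=16  103=18  104=12  105=23  106=22

103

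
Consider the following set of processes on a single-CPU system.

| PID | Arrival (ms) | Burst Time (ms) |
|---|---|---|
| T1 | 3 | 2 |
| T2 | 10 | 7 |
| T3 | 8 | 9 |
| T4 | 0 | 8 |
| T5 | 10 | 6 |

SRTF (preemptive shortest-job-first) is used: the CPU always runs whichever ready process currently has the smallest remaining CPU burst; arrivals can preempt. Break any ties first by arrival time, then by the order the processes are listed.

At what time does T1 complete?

5

Gantt: | T4 0-3 | T1 3-5 | T4 5-10 | T5 10-16 | T2 16-23 | T3 23-32 |
Completion: T1=5  T2=23  T3=32  T4=10  T5=16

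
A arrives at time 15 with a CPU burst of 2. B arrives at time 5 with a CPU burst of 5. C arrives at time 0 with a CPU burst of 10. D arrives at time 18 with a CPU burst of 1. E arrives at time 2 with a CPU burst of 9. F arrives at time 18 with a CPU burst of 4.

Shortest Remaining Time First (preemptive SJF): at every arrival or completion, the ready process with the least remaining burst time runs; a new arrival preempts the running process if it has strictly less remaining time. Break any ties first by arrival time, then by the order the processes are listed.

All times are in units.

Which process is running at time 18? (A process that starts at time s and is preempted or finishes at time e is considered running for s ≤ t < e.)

D

Timeline: | C 0-10 | B 10-15 | A 15-17 | E 17-18 | D 18-19 | F 19-23 | E 23-31 |
Completion: A=17  B=15  C=10  D=19  E=31  F=23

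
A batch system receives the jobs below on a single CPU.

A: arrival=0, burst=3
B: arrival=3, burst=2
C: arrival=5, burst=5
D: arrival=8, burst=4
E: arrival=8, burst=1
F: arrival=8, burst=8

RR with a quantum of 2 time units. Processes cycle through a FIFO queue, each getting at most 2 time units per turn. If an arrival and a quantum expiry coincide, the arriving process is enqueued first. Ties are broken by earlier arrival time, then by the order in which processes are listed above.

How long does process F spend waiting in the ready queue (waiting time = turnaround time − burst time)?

7

Timeline: | A 0-3 | B 3-5 | C 5-9 | D 9-11 | E 11-12 | F 12-14 | C 14-15 | D 15-17 | F 17-23 |
Completion: A=3  B=5  C=15  D=17  E=12  F=23
Turnaround (C−A): A=3  B=2  C=10  D=9  E=4  F=15
Waiting(F) = turnaround − burst = 15 − 8 = 7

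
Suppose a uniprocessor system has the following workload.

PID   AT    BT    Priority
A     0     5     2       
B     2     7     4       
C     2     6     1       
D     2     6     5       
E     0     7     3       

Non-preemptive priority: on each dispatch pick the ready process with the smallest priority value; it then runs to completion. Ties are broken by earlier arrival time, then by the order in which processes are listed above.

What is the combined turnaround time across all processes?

84

Gantt: | A 0-5 | C 5-11 | E 11-18 | B 18-25 | D 25-31 |
Completion: A=5  B=25  C=11  D=31  E=18
Turnaround (C−A): A=5  B=23  C=9  D=29  E=18
Turnaround = completion − arrival: A=5, B=23, C=9, D=29, E=18
Total turnaround = 5 + 23 + 9 + 29 + 18 = 84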